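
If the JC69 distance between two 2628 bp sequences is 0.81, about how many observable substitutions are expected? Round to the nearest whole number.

1302

Invert JC69: p = (3/4)(1 − e^(−4d/3)) = 0.75 × (1 − e^(-1.08)) = 0.75 × (1 − 0.339596) = 0.495303.
Expected differing sites = pL ≈ 0.495303 × 2628 = 1301.656284 ≈ 1302.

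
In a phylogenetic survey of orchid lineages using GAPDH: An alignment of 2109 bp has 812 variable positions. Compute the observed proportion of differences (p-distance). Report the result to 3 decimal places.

0.385

p = 812/2109 = 0.385016… ≈ 0.385 (to 3 d.p.).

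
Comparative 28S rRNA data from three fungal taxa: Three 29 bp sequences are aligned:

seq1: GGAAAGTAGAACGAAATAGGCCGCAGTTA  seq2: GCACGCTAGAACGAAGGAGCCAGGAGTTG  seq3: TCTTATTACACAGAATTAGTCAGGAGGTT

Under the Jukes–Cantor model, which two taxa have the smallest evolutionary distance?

seq1–seq2: 10/29 differ, p = 0.345, d = 0.462.
seq1–seq3: 14/29 differ, p = 0.483, d = 0.774.
seq2–seq3: 13/29 differ, p = 0.448, d = 0.683.
The smallest distance is between seq1 and seq2.

seq1 and seq2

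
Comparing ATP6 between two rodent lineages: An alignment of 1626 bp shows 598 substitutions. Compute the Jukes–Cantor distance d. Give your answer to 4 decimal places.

p = 598/1626 ≈ 0.367774.
d = −(3/4) ln(1 − 4p/3) = −0.75 ln(1 − 0.490365) = −0.75 ln(0.509635)
  = −0.75 × (-0.674060) = 0.505545 substitutions/site.

0.5055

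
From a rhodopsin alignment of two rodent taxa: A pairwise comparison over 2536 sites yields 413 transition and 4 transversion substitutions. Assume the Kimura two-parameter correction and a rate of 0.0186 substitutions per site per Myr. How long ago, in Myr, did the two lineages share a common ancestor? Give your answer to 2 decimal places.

P = 413/2536 ≈ 0.162855 and Q = 4/2536 ≈ 0.001577.
Under the Kimura two-parameter model, d = −½ ln(1 − 2P − Q) − ¼ ln(1 − 2Q).
1 − 2P − Q = 0.672713, giving −½ ln(0.672713) = 0.198218.
1 − 2Q = 0.996846, giving −¼ ln(0.996846) = 0.000790.
d = 0.198218 + 0.000790 = 0.199008.
Under a molecular clock d = 2μt, so t = d/(2μ) = 0.199008 / (2 × 0.0186) = 5.35 Myr.

5.35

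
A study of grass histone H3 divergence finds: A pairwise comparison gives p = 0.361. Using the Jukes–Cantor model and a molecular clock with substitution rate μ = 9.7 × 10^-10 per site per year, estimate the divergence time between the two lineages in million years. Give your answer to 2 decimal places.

253.80

d = −(3/4) ln(1 − 4p/3) = −0.75 ln(1 − 0.481333) = −0.75 ln(0.518667)
  = −0.75 × (-0.656493) = 0.492370 substitutions/site.
Under a molecular clock d = 2μt, so t = d/(2μ) = 0.492370 / (2 × 9.7 × 10^-10) = 253.80 million years.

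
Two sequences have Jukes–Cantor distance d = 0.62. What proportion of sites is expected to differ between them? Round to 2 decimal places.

0.42

p = (3/4)(1 − e^(−4d/3)) = 0.75 × (1 − e^(-0.826667)) = 0.75 × (1 − 0.437505) = 0.421871.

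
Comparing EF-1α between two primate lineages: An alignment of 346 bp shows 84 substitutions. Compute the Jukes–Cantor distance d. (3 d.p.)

p = 84/346 ≈ 0.242775.
d = −(3/4) ln(1 − 4p/3) = −0.75 ln(1 − 0.3237) = −0.75 ln(0.6763)
  = −0.75 × (-0.391119) = 0.293339 substitutions/site.

0.293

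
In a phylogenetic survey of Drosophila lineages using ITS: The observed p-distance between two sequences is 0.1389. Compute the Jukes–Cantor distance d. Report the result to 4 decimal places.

d = −(3/4) ln(1 − 4p/3) = −0.75 ln(1 − 0.1852) = −0.75 ln(0.8148)
  = −0.75 × (-0.204813) = 0.153610 substitutions/site.

0.1536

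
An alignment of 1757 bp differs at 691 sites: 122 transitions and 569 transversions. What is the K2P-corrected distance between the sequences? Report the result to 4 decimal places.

P = 122/1757 ≈ 0.069437 and Q = 569/1757 ≈ 0.323847.
Under the Kimura two-parameter model, d = −½ ln(1 − 2P − Q) − ¼ ln(1 − 2Q).
1 − 2P − Q = 0.537279, giving −½ ln(0.537279) = 0.310619.
1 − 2Q = 0.352306, giving −¼ ln(0.352306) = 0.260814.
d = 0.310619 + 0.260814 = 0.571433.

0.5714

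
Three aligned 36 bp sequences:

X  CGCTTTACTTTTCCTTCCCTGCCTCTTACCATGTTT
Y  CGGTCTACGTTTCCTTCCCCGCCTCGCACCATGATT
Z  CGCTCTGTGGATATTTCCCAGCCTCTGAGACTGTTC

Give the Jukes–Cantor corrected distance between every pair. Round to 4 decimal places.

d(X,Y) = 0.2251, d(X,Z) = 0.5482, d(Y,Z) = 0.6082

X–Y: 7/36 sites differ → p ≈ 0.194444, d = −0.75 ln(1 − 0.259259) = 0.225078 ≈ 0.2251.
X–Z: 14/36 sites differ → p ≈ 0.388889, d = −0.75 ln(1 − 0.518519) = 0.548166 ≈ 0.5482.
Y–Z: 15/36 sites differ → p ≈ 0.416667, d = −0.75 ln(1 − 0.555556) = 0.608198 ≈ 0.6082.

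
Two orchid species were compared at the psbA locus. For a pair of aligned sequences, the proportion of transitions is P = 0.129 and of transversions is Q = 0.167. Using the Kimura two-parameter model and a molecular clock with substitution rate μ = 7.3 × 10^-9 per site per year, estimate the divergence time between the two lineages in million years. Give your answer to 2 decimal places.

Under the Kimura two-parameter model, d = −½ ln(1 − 2P − Q) − ¼ ln(1 − 2Q).
1 − 2P − Q = 0.575, giving −½ ln(0.575) = 0.276693.
1 − 2Q = 0.666, giving −¼ ln(0.666) = 0.101616.
d = 0.276693 + 0.101616 = 0.378309.
Under a molecular clock d = 2μt, so t = d/(2μ) = 0.378309 / (2 × 7.3 × 10^-9) = 25.91 million years.

25.91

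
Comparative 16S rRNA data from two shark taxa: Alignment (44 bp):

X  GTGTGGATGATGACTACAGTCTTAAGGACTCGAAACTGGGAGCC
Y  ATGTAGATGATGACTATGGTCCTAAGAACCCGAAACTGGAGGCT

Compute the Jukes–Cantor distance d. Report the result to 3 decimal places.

0.271

The sequences differ at 10 of 44 sites (1, 5, 17, 18, 22, 27, 30, 40, 41, 44), so p = 10/44 ≈ 0.227273.
d = −(3/4) ln(1 − 4p/3) = −0.75 ln(1 − 0.303031) = −0.75 ln(0.696969)
  = −0.75 × (-0.361014) = 0.270761 substitutions/site.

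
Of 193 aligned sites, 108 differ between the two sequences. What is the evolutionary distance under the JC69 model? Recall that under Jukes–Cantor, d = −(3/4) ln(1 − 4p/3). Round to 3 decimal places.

p = 108/193 ≈ 0.559585.
d = −(3/4) ln(1 − 4p/3) = −0.75 ln(1 − 0.746113) = −0.75 ln(0.253887)
  = −0.75 × (-1.370866) = 1.028150 substitutions/site.

1.028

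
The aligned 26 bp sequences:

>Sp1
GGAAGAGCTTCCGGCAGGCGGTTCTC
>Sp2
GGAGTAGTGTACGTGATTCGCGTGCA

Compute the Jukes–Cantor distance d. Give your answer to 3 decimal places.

The sequences differ at 14 of 26 sites, so p = 14/26 ≈ 0.538462.
d = −(3/4) ln(1 − 4p/3) = −0.75 ln(1 − 0.717949) = −0.75 ln(0.282051)
  = −0.75 × (-1.265667) = 0.949250 substitutions/site.

0.949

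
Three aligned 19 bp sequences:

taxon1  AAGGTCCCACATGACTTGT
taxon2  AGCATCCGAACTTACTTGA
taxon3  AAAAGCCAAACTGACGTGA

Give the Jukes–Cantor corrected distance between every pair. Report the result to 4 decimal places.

d(taxon1,taxon2) = 0.6181, d(taxon1,taxon3) = 0.6181, d(taxon2,taxon3) = 0.4099

taxon1–taxon2: 8/19 sites differ → p ≈ 0.421053, d = −0.75 ln(1 − 0.561404) = 0.618132 ≈ 0.6181.
taxon1–taxon3: 8/19 sites differ → p ≈ 0.421053, d = −0.75 ln(1 − 0.561404) = 0.618132 ≈ 0.6181.
taxon2–taxon3: 6/19 sites differ → p ≈ 0.315789, d = −0.75 ln(1 − 0.421052) = 0.409907 ≈ 0.4099.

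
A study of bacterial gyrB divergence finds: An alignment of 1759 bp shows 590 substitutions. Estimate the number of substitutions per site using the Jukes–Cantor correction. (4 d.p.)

p = 590/1759 ≈ 0.335418.
d = −(3/4) ln(1 − 4p/3) = −0.75 ln(1 − 0.447224) = −0.75 ln(0.552776)
  = −0.75 × (-0.592802) = 0.444602 substitutions/site.

0.4446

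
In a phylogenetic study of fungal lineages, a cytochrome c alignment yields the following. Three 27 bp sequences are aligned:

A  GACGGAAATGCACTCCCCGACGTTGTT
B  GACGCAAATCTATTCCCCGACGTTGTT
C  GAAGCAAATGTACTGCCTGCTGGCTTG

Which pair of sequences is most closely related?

A and B

A–B: 4/27 differ, p = 0.148, d = 0.165.
A–C: 11/27 differ, p = 0.407, d = 0.588.
B–C: 11/27 differ, p = 0.407, d = 0.588.
The smallest distance is between A and B.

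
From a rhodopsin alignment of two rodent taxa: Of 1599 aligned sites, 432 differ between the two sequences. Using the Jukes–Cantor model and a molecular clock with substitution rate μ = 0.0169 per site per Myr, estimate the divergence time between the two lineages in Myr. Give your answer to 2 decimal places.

9.91

p = 432/1599 ≈ 0.270169.
d = −(3/4) ln(1 − 4p/3) = −0.75 ln(1 − 0.360225) = −0.75 ln(0.639775)
  = −0.75 × (-0.446639) = 0.334979 substitutions/site.
Under a molecular clock d = 2μt, so t = d/(2μ) = 0.334979 / (2 × 0.0169) = 9.91 Myr.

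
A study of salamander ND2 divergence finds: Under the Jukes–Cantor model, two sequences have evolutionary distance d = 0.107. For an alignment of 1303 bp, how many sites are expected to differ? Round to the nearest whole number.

130

Invert JC69: p = (3/4)(1 − e^(−4d/3)) = 0.75 × (1 − e^(-0.142667)) = 0.75 × (1 − 0.867043) = 0.099718.
Expected differing sites = pL ≈ 0.099718 × 1303 = 129.932554 ≈ 130.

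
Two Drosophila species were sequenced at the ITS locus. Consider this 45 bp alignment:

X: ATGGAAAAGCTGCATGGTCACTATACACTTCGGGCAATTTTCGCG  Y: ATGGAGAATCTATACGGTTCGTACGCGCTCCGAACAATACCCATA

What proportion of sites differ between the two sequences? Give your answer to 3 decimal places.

0.444

The sequences differ at 20 of 45 positions.
p = 20/45 = 0.444444… ≈ 0.444 (to 3 d.p.).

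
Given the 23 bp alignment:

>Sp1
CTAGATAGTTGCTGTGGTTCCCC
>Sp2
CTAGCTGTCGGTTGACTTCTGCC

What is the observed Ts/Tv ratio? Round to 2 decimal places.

0.71

Transitions are A↔G and C↔T; transversions are all other mismatches.
Transitions: 5. Transversions: 7.
R = 5/7 = 0.714285… ≈ 0.71 (to 2 d.p.).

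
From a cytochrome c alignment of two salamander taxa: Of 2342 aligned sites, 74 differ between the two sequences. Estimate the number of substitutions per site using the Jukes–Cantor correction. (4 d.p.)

0.0323

p = 74/2342 ≈ 0.031597.
d = −(3/4) ln(1 − 4p/3) = −0.75 ln(1 − 0.042129) = −0.75 ln(0.957871)
  = −0.75 × (-0.043042) = 0.032282 substitutions/site.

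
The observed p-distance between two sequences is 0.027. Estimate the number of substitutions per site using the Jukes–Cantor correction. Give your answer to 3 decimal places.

d = −(3/4) ln(1 − 4p/3) = −0.75 ln(1 − 0.036) = −0.75 ln(0.964)
  = −0.75 × (-0.036664) = 0.027498 substitutions/site.

0.027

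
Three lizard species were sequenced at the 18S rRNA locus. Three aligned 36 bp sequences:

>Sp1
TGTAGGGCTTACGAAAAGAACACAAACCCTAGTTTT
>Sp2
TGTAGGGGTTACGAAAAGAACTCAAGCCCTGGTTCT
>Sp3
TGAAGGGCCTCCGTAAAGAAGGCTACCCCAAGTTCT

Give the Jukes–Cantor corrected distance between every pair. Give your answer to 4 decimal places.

d(Sp1,Sp2) = 0.1536, d(Sp1,Sp3) = 0.3470, d(Sp2,Sp3) = 0.3924

Sp1–Sp2: 5/36 sites differ → p ≈ 0.138889, d = −0.75 ln(1 − 0.185185) = 0.153596 ≈ 0.1536.
Sp1–Sp3: 10/36 sites differ → p ≈ 0.277778, d = −0.75 ln(1 − 0.370371) = 0.346968 ≈ 0.3470.
Sp2–Sp3: 11/36 sites differ → p ≈ 0.305556, d = −0.75 ln(1 − 0.407408) = 0.392437 ≈ 0.3924.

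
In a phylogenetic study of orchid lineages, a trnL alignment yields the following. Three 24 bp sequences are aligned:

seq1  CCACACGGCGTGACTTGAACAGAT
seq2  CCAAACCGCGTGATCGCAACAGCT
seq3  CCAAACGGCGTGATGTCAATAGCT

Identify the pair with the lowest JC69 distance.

seq2 and seq3

seq1–seq2: 7/24 differ, p = 0.292, d = 0.369.
seq1–seq3: 6/24 differ, p = 0.250, d = 0.304.
seq2–seq3: 4/24 differ, p = 0.167, d = 0.188.
The smallest distance is between seq2 and seq3.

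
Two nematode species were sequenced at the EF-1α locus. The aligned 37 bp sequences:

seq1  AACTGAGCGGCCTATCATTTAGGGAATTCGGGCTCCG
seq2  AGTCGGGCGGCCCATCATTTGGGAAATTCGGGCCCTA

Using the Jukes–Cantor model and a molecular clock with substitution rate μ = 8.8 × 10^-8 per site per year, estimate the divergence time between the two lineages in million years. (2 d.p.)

1.90

The sequences differ at 10 of 37 sites (2, 3, 4, 6, 13, 21, 24, 34, 36, 37), so p = 10/37 ≈ 0.27027.
d = −(3/4) ln(1 − 4p/3) = −0.75 ln(1 − 0.36036) = −0.75 ln(0.63964)
  = −0.75 × (-0.446850) = 0.335138 substitutions/site.
Under a molecular clock d = 2μt, so t = d/(2μ) = 0.335138 / (2 × 8.8 × 10^-8) = 1.90 million years.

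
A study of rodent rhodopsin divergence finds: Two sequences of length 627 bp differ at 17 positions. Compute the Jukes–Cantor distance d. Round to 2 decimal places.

p = 17/627 ≈ 0.027113.
d = −(3/4) ln(1 − 4p/3) = −0.75 ln(1 − 0.036151) = −0.75 ln(0.963849)
  = −0.75 × (-0.036821) = 0.027616 substitutions/site.

0.03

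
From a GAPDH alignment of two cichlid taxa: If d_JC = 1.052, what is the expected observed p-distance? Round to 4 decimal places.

0.5655

p = (3/4)(1 − e^(−4d/3)) = 0.75 × (1 − e^(-1.402667)) = 0.75 × (1 − 0.245940) = 0.565545.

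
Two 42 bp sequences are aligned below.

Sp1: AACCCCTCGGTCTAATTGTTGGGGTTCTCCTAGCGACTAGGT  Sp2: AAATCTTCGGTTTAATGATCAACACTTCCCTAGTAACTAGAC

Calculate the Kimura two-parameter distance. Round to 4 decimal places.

0.8088

Of 42 sites, 15 differences are transitions and 3 are transversions, so P = 15/42 ≈ 0.357143 and Q = 3/42 ≈ 0.071429.
Under the Kimura two-parameter model, d = −½ ln(1 − 2P − Q) − ¼ ln(1 − 2Q).
1 − 2P − Q = 0.214285, giving −½ ln(0.214285) = 0.770224.
1 − 2Q = 0.857142, giving −¼ ln(0.857142) = 0.038538.
d = 0.770224 + 0.038538 = 0.808762.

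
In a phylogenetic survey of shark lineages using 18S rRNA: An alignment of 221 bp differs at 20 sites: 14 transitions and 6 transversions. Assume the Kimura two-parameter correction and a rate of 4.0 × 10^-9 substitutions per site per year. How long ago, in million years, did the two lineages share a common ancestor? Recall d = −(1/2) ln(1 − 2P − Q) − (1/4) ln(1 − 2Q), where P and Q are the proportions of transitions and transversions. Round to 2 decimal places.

P = 14/221 ≈ 0.063348 and Q = 6/221 ≈ 0.027149.
Under the Kimura two-parameter model, d = −½ ln(1 − 2P − Q) − ¼ ln(1 − 2Q).
1 − 2P − Q = 0.846155, giving −½ ln(0.846155) = 0.083526.
1 − 2Q = 0.945702, giving −¼ ln(0.945702) = 0.013957.
d = 0.083526 + 0.013957 = 0.097483.
Under a molecular clock d = 2μt, so t = d/(2μ) = 0.097483 / (2 × 4.0 × 10^-9) = 12.19 million years.

12.19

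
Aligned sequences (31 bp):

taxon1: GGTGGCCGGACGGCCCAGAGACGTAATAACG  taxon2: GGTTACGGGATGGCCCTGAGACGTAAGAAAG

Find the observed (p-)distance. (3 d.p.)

The sequences differ at 7 of 31 positions (sites 4, 5, 7, 11, 17, 27, 30).
p = 7/31 = 0.225806… ≈ 0.226 (to 3 d.p.).

0.226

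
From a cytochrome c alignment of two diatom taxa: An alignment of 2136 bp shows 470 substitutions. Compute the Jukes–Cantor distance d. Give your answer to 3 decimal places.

p = 470/2136 ≈ 0.220037.
d = −(3/4) ln(1 − 4p/3) = −0.75 ln(1 − 0.293383) = −0.75 ln(0.706617)
  = −0.75 × (-0.347266) = 0.260450 substitutions/site.

0.260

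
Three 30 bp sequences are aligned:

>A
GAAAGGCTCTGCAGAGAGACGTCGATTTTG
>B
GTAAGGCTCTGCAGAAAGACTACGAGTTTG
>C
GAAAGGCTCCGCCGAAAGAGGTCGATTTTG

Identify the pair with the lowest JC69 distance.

A and C

A–B: 5/30 differ, p = 0.167, d = 0.188.
A–C: 4/30 differ, p = 0.133, d = 0.147.
B–C: 7/30 differ, p = 0.233, d = 0.280.
The smallest distance is between A and C.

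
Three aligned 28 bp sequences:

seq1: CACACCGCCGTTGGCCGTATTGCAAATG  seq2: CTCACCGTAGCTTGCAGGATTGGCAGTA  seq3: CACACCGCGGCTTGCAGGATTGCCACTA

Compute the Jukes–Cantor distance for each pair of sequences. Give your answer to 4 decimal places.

seq1–seq2: 11/28 sites differ → p ≈ 0.392857, d = −0.75 ln(1 − 0.523809) = 0.556452 ≈ 0.5565.
seq1–seq3: 8/28 sites differ → p ≈ 0.285714, d = −0.75 ln(1 − 0.380952) = 0.359679 ≈ 0.3597.
seq2–seq3: 5/28 sites differ → p ≈ 0.178571, d = −0.75 ln(1 − 0.238095) = 0.203950 ≈ 0.2040.

d(seq1,seq2) = 0.5565, d(seq1,seq3) = 0.3597, d(seq2,seq3) = 0.2040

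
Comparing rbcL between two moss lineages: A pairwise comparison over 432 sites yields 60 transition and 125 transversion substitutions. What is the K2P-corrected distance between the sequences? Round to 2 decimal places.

0.63

P = 60/432 ≈ 0.138889 and Q = 125/432 ≈ 0.289352.
Under the Kimura two-parameter model, d = −½ ln(1 − 2P − Q) − ¼ ln(1 − 2Q).
1 − 2P − Q = 0.43287, giving −½ ln(0.43287) = 0.418659.
1 − 2Q = 0.421296, giving −¼ ln(0.421296) = 0.216105.
d = 0.418659 + 0.216105 = 0.634764.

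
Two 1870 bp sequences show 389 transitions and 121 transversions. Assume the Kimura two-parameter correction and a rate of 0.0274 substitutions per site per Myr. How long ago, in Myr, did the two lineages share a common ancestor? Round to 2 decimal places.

P = 389/1870 ≈ 0.208021 and Q = 121/1870 ≈ 0.064706.
Under the Kimura two-parameter model, d = −½ ln(1 − 2P − Q) − ¼ ln(1 − 2Q).
1 − 2P − Q = 0.519252, giving −½ ln(0.519252) = 0.327683.
1 − 2Q = 0.870588, giving −¼ ln(0.870588) = 0.034647.
d = 0.327683 + 0.034647 = 0.362330.
Under a molecular clock d = 2μt, so t = d/(2μ) = 0.362330 / (2 × 0.0274) = 6.61 Myr.

6.61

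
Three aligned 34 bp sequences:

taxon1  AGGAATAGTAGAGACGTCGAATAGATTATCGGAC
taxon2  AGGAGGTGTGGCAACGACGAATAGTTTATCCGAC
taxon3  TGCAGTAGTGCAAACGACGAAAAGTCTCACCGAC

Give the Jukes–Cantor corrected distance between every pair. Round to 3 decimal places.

taxon1–taxon2: 9/34 sites differ → p ≈ 0.264706, d = −0.75 ln(1 − 0.352941) = 0.326488 ≈ 0.326.
taxon1–taxon3: 13/34 sites differ → p ≈ 0.382353, d = −0.75 ln(1 − 0.509804) = 0.534712 ≈ 0.535.
taxon2–taxon3: 10/34 sites differ → p ≈ 0.294118, d = −0.75 ln(1 − 0.392157) = 0.373379 ≈ 0.373.

d(taxon1,taxon2) = 0.326, d(taxon1,taxon3) = 0.535, d(taxon2,taxon3) = 0.373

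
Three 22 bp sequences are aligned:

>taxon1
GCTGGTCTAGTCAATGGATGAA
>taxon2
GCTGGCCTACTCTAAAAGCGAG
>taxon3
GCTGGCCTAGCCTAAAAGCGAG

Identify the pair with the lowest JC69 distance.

taxon1–taxon2: 9/22 differ, p = 0.409, d = 0.591.
taxon1–taxon3: 9/22 differ, p = 0.409, d = 0.591.
taxon2–taxon3: 2/22 differ, p = 0.091, d = 0.097.
The smallest distance is between taxon2 and taxon3.

taxon2 and taxon3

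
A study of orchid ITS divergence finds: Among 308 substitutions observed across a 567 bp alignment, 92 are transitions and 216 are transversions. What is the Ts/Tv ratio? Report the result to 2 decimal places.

0.43

R = 92/216 = 0.425925… ≈ 0.43 (to 2 d.p.).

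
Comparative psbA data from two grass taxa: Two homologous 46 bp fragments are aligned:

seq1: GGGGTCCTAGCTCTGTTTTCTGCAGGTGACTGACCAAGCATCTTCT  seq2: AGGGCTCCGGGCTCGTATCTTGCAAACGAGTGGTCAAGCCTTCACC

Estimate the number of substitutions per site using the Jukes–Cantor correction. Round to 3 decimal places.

0.824

The sequences differ at 23 of 46 sites, so p = 23/46 = 0.5.
d = −(3/4) ln(1 − 4p/3) = −0.75 ln(1 − 0.666667) = −0.75 ln(0.333333)
  = −0.75 × (-1.098613) = 0.823960 substitutions/site.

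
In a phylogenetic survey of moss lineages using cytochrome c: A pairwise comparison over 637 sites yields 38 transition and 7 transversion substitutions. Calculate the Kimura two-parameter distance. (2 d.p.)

0.08

P = 38/637 ≈ 0.059655 and Q = 7/637 ≈ 0.010989.
Under the Kimura two-parameter model, d = −½ ln(1 − 2P − Q) − ¼ ln(1 − 2Q).
1 − 2P − Q = 0.869701, giving −½ ln(0.869701) = 0.069803.
1 − 2Q = 0.978022, giving −¼ ln(0.978022) = 0.005556.
d = 0.069803 + 0.005556 = 0.075359.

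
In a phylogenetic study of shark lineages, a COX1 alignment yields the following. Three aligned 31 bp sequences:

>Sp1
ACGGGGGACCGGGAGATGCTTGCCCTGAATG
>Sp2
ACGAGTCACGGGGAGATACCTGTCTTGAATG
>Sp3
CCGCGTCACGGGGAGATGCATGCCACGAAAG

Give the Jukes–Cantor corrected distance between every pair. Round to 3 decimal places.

d(Sp1,Sp2) = 0.316, d(Sp1,Sp3) = 0.367, d(Sp2,Sp3) = 0.316

Sp1–Sp2: 8/31 sites differ → p ≈ 0.258065, d = −0.75 ln(1 − 0.344087) = 0.316295 ≈ 0.316.
Sp1–Sp3: 9/31 sites differ → p ≈ 0.290323, d = −0.75 ln(1 − 0.387097) = 0.367161 ≈ 0.367.
Sp2–Sp3: 8/31 sites differ → p ≈ 0.258065, d = −0.75 ln(1 − 0.344087) = 0.316295 ≈ 0.316.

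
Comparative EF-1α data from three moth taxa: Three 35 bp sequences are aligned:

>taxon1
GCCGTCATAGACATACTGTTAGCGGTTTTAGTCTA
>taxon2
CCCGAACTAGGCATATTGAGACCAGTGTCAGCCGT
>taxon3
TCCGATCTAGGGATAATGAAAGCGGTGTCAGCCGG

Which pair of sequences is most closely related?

taxon2 and taxon3

taxon1–taxon2: 15/35 differ, p = 0.429, d = 0.635.
taxon1–taxon3: 14/35 differ, p = 0.400, d = 0.572.
taxon2–taxon3: 8/35 differ, p = 0.229, d = 0.273.
The smallest distance is between taxon2 and taxon3.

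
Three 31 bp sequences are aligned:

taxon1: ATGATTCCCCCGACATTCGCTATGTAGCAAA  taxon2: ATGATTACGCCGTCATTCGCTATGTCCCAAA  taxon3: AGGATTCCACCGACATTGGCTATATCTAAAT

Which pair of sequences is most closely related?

taxon1–taxon2: 5/31 differ, p = 0.161, d = 0.182.
taxon1–taxon3: 8/31 differ, p = 0.258, d = 0.316.
taxon2–taxon3: 9/31 differ, p = 0.290, d = 0.367.
The smallest distance is between taxon1 and taxon2.

taxon1 and taxon2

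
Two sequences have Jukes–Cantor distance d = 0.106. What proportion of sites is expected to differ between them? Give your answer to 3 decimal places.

0.099

p = (3/4)(1 − e^(−4d/3)) = 0.75 × (1 − e^(-0.141333)) = 0.75 × (1 − 0.868200) = 0.098850.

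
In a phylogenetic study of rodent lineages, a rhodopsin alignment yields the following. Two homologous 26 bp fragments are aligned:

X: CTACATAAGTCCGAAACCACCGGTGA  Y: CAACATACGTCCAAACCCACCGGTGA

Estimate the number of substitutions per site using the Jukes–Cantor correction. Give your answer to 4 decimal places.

0.1722

The sequences differ at 4 of 26 sites (2, 8, 13, 16), so p = 4/26 ≈ 0.153846.
d = −(3/4) ln(1 − 4p/3) = −0.75 ln(1 − 0.205128) = −0.75 ln(0.794872)
  = −0.75 × (-0.229574) = 0.172181 substitutions/site.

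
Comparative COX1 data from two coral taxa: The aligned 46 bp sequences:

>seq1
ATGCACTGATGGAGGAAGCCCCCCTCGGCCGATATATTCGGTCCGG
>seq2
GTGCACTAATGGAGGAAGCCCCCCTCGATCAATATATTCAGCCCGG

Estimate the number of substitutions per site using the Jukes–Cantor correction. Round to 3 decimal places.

The sequences differ at 7 of 46 sites (1, 8, 28, 29, 31, 40, 42), so p = 7/46 ≈ 0.152174.
d = −(3/4) ln(1 − 4p/3) = −0.75 ln(1 − 0.202899) = −0.75 ln(0.797101)
  = −0.75 × (-0.226774) = 0.170081 substitutions/site.

0.170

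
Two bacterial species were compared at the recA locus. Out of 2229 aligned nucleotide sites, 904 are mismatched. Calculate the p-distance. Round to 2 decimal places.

0.41

p = 904/2229 = 0.405563… ≈ 0.41 (to 2 d.p.).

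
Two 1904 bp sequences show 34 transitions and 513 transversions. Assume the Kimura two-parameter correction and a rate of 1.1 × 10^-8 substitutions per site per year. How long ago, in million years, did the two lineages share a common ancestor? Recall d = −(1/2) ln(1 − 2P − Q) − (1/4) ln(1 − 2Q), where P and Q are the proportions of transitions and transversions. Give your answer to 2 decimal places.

P = 34/1904 ≈ 0.017857 and Q = 513/1904 ≈ 0.269433.
Under the Kimura two-parameter model, d = −½ ln(1 − 2P − Q) − ¼ ln(1 − 2Q).
1 − 2P − Q = 0.694853, giving −½ ln(0.694853) = 0.182027.
1 − 2Q = 0.461134, giving −¼ ln(0.461134) = 0.193517.
d = 0.182027 + 0.193517 = 0.375544.
Under a molecular clock d = 2μt, so t = d/(2μ) = 0.375544 / (2 × 1.1 × 10^-8) = 17.07 million years.

17.07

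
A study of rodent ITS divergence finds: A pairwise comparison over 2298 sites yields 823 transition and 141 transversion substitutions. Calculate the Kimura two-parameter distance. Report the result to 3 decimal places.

P = 823/2298 ≈ 0.358138 and Q = 141/2298 ≈ 0.061358.
Under the Kimura two-parameter model, d = −½ ln(1 − 2P − Q) − ¼ ln(1 − 2Q).
1 − 2P − Q = 0.222366, giving −½ ln(0.222366) = 0.751715.
1 − 2Q = 0.877284, giving −¼ ln(0.877284) = 0.032731.
d = 0.751715 + 0.032731 = 0.784446.

0.784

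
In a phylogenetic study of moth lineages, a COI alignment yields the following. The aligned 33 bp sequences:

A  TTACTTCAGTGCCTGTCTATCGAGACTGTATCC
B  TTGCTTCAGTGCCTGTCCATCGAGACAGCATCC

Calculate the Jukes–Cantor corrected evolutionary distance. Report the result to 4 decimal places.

The sequences differ at 4 of 33 sites (3, 18, 27, 29), so p = 4/33 ≈ 0.121212.
d = −(3/4) ln(1 − 4p/3) = −0.75 ln(1 − 0.161616) = −0.75 ln(0.838384)
  = −0.75 × (-0.176279) = 0.132209 substitutions/site.

0.1322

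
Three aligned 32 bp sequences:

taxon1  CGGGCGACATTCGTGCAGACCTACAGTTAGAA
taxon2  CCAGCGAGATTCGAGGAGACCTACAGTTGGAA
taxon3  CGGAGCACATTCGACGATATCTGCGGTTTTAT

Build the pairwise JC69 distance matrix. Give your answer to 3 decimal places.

d(taxon1,taxon2) = 0.216, d(taxon1,taxon3) = 0.585, d(taxon2,taxon3) = 0.657

taxon1–taxon2: 6/32 sites differ → p = 0.1875, d = −0.75 ln(1 − 0.25) = 0.215762 ≈ 0.216.
taxon1–taxon3: 13/32 sites differ → p = 0.40625, d = −0.75 ln(1 − 0.541667) = 0.585119 ≈ 0.585.
taxon2–taxon3: 14/32 sites differ → p = 0.4375, d = −0.75 ln(1 − 0.583333) = 0.656601 ≈ 0.657.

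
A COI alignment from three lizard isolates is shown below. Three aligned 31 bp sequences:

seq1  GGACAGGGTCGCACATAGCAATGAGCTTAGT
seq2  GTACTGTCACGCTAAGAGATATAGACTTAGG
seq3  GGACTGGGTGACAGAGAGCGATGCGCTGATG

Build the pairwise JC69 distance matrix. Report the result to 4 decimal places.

d(seq1,seq2) = 0.6913, d(seq1,seq3) = 0.4217, d(seq2,seq3) = 0.7771

seq1–seq2: 14/31 sites differ → p ≈ 0.451613, d = −0.75 ln(1 − 0.602151) = 0.691262 ≈ 0.6913.
seq1–seq3: 10/31 sites differ → p ≈ 0.322581, d = −0.75 ln(1 − 0.430108) = 0.421731 ≈ 0.4217.
seq2–seq3: 15/31 sites differ → p ≈ 0.483871, d = −0.75 ln(1 − 0.645161) = 0.777068 ≈ 0.7771.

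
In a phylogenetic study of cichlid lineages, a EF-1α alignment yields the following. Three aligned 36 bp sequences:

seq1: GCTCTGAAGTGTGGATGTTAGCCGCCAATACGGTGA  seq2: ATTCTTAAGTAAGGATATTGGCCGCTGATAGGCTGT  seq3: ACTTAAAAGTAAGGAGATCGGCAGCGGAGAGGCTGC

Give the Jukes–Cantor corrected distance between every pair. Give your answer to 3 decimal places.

seq1–seq2: 12/36 sites differ → p ≈ 0.333333, d = −0.75 ln(1 − 0.444444) = 0.440839 ≈ 0.441.
seq1–seq3: 17/36 sites differ → p ≈ 0.472222, d = −0.75 ln(1 − 0.629629) = 0.744938 ≈ 0.745.
seq2–seq3: 10/36 sites differ → p ≈ 0.277778, d = −0.75 ln(1 − 0.370371) = 0.346968 ≈ 0.347.

d(seq1,seq2) = 0.441, d(seq1,seq3) = 0.745, d(seq2,seq3) = 0.347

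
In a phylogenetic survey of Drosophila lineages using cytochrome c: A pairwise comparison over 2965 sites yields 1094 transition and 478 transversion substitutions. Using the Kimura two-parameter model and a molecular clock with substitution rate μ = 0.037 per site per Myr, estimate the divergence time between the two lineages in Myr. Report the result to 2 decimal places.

P = 1094/2965 ≈ 0.368971 and Q = 478/2965 ≈ 0.161214.
Under the Kimura two-parameter model, d = −½ ln(1 − 2P − Q) − ¼ ln(1 − 2Q).
1 − 2P − Q = 0.100844, giving −½ ln(0.100844) = 1.147090.
1 − 2Q = 0.677572, giving −¼ ln(0.677572) = 0.097310.
d = 1.147090 + 0.097310 = 1.244400.
Under a molecular clock d = 2μt, so t = d/(2μ) = 1.244400 / (2 × 0.037) = 16.82 Myr.

16.82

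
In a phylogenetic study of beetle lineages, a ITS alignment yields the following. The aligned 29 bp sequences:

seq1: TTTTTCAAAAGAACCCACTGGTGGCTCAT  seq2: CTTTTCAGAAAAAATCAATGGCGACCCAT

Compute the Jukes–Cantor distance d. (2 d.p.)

The sequences differ at 9 of 29 sites (1, 8, 11, 14, 15, 18, 22, 24, 26), so p = 9/29 ≈ 0.310345.
d = −(3/4) ln(1 − 4p/3) = −0.75 ln(1 − 0.413793) = −0.75 ln(0.586207)
  = −0.75 × (-0.534082) = 0.400562 substitutions/site.

0.40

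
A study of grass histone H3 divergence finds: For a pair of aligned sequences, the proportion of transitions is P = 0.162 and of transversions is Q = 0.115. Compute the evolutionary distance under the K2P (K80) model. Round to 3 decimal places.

0.354

Under the Kimura two-parameter model, d = −½ ln(1 − 2P − Q) − ¼ ln(1 − 2Q).
1 − 2P − Q = 0.561, giving −½ ln(0.561) = 0.289017.
1 − 2Q = 0.77, giving −¼ ln(0.77) = 0.065341.
d = 0.289017 + 0.065341 = 0.354358.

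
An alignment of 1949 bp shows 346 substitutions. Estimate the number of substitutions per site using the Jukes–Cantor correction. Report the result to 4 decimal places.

p = 346/1949 ≈ 0.177527.
d = −(3/4) ln(1 − 4p/3) = −0.75 ln(1 − 0.236703) = −0.75 ln(0.763297)
  = −0.75 × (-0.270108) = 0.202581 substitutions/site.

0.2026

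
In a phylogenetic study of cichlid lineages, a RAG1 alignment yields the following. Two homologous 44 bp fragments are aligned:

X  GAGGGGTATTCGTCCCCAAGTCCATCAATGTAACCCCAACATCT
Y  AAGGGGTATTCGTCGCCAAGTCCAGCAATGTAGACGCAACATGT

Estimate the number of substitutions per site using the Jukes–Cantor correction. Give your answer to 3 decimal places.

0.179

The sequences differ at 7 of 44 sites (1, 15, 25, 33, 34, 36, 43), so p = 7/44 ≈ 0.159091.
d = −(3/4) ln(1 − 4p/3) = −0.75 ln(1 − 0.212121) = −0.75 ln(0.787879)
  = −0.75 × (-0.238411) = 0.178808 substitutions/site.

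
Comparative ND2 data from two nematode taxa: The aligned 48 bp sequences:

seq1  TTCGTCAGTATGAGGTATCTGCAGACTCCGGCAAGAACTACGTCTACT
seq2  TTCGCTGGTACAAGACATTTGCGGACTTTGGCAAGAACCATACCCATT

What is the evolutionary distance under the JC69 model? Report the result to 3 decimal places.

The sequences differ at 17 of 48 sites, so p = 17/48 ≈ 0.354167.
d = −(3/4) ln(1 − 4p/3) = −0.75 ln(1 − 0.472223) = −0.75 ln(0.527777)
  = −0.75 × (-0.639081) = 0.479311 substitutions/site.

0.479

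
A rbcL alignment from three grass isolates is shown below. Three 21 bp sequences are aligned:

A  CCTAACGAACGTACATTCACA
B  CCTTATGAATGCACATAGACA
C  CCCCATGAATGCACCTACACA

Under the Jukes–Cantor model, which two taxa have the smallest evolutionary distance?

A–B: 6/21 differ, p = 0.286, d = 0.360.
A–C: 7/21 differ, p = 0.333, d = 0.441.
B–C: 4/21 differ, p = 0.190, d = 0.220.
The smallest distance is between B and C.

B and C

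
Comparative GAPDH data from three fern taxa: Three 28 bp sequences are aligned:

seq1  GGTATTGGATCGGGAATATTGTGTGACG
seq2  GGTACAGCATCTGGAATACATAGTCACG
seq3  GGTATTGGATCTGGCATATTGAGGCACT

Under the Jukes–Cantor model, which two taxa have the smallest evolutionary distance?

seq1–seq2: 9/28 differ, p = 0.321, d = 0.420.
seq1–seq3: 6/28 differ, p = 0.214, d = 0.252.
seq2–seq3: 9/28 differ, p = 0.321, d = 0.420.
The smallest distance is between seq1 and seq3.

seq1 and seq3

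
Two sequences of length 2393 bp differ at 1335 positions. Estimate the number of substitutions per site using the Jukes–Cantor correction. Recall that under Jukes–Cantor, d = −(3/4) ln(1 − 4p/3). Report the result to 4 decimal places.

p = 1335/2393 ≈ 0.557877.
d = −(3/4) ln(1 − 4p/3) = −0.75 ln(1 − 0.743836) = −0.75 ln(0.256164)
  = −0.75 × (-1.361937) = 1.021453 substitutions/site.

1.0215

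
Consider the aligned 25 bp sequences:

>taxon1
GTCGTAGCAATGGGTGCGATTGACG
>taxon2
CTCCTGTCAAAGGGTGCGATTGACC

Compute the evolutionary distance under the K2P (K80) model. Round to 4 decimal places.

0.2920

Of 25 sites, 1 differences are transitions and 5 are transversions, so P = 1/25 = 0.04 and Q = 5/25 = 0.2.
Under the Kimura two-parameter model, d = −½ ln(1 − 2P − Q) − ¼ ln(1 − 2Q).
1 − 2P − Q = 0.72, giving −½ ln(0.72) = 0.164252.
1 − 2Q = 0.6, giving −¼ ln(0.6) = 0.127706.
d = 0.164252 + 0.127706 = 0.291958.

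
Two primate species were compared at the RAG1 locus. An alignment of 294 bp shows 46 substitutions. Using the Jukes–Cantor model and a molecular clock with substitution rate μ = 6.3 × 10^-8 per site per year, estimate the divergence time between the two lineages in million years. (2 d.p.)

1.39

p = 46/294 ≈ 0.156463.
d = −(3/4) ln(1 − 4p/3) = −0.75 ln(1 − 0.208617) = −0.75 ln(0.791383)
  = −0.75 × (-0.233973) = 0.175480 substitutions/site.
Under a molecular clock d = 2μt, so t = d/(2μ) = 0.175480 / (2 × 6.3 × 10^-8) = 1.39 million years.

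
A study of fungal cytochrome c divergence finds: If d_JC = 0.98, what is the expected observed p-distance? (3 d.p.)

p = (3/4)(1 − e^(−4d/3)) = 0.75 × (1 − e^(-1.306667)) = 0.75 × (1 − 0.270721) = 0.546959.

0.547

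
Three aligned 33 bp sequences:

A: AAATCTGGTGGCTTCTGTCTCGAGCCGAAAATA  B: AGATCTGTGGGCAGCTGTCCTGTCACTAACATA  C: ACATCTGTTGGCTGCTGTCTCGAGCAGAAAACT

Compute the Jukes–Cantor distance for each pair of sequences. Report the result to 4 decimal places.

A–B: 12/33 sites differ → p ≈ 0.363636, d = −0.75 ln(1 − 0.484848) = 0.497470 ≈ 0.4975.
A–C: 6/33 sites differ → p ≈ 0.181818, d = −0.75 ln(1 − 0.242424) = 0.208224 ≈ 0.2082.
B–C: 13/33 sites differ → p ≈ 0.393939, d = −0.75 ln(1 − 0.525252) = 0.558728 ≈ 0.5587.

d(A,B) = 0.4975, d(A,C) = 0.2082, d(B,C) = 0.5587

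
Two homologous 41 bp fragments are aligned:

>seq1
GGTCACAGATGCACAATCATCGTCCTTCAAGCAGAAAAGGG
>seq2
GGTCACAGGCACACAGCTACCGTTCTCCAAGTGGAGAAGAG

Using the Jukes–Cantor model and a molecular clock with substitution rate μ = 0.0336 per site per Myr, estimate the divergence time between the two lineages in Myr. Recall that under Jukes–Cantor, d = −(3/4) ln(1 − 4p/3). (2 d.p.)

The sequences differ at 13 of 41 sites, so p = 13/41 ≈ 0.317073.
d = −(3/4) ln(1 − 4p/3) = −0.75 ln(1 − 0.422764) = −0.75 ln(0.577236)
  = −0.75 × (-0.549504) = 0.412128 substitutions/site.
Under a molecular clock d = 2μt, so t = d/(2μ) = 0.412128 / (2 × 0.0336) = 6.13 Myr.

6.13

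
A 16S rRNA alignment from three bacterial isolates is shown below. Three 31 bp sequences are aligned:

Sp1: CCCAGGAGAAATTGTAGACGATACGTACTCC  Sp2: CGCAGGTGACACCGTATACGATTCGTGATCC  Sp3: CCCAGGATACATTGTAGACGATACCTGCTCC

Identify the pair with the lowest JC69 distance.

Sp1–Sp2: 9/31 differ, p = 0.290, d = 0.367.
Sp1–Sp3: 4/31 differ, p = 0.129, d = 0.142.
Sp2–Sp3: 9/31 differ, p = 0.290, d = 0.367.
The smallest distance is between Sp1 and Sp3.

Sp1 and Sp3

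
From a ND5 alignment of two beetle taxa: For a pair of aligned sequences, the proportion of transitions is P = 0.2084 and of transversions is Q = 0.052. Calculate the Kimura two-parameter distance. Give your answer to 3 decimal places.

Under the Kimura two-parameter model, d = −½ ln(1 − 2P − Q) − ¼ ln(1 − 2Q).
1 − 2P − Q = 0.5312, giving −½ ln(0.5312) = 0.316308.
1 − 2Q = 0.896, giving −¼ ln(0.896) = 0.027454.
d = 0.316308 + 0.027454 = 0.343762.

0.344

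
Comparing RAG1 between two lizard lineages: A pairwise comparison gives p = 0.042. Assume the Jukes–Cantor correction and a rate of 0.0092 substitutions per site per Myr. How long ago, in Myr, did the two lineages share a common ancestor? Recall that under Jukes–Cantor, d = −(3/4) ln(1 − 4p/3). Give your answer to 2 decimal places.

d = −(3/4) ln(1 − 4p/3) = −0.75 ln(1 − 0.056) = −0.75 ln(0.944)
  = −0.75 × (-0.057629) = 0.043222 substitutions/site.
Under a molecular clock d = 2μt, so t = d/(2μ) = 0.043222 / (2 × 0.0092) = 2.35 Myr.

2.35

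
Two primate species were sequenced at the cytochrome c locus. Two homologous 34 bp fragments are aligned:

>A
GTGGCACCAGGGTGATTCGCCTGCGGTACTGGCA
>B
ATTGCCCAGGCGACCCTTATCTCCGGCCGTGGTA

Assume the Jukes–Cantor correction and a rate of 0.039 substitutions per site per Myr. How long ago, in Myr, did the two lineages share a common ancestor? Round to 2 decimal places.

11.77

The sequences differ at 18 of 34 sites, so p = 18/34 ≈ 0.529412.
d = −(3/4) ln(1 − 4p/3) = −0.75 ln(1 − 0.705883) = −0.75 ln(0.294117)
  = −0.75 × (-1.223778) = 0.917834 substitutions/site.
Under a molecular clock d = 2μt, so t = d/(2μ) = 0.917834 / (2 × 0.039) = 11.77 Myr.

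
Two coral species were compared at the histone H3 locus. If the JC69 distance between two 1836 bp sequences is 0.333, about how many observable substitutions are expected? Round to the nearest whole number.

Invert JC69: p = (3/4)(1 − e^(−4d/3)) = 0.75 × (1 − e^(-0.444)) = 0.75 × (1 − 0.641465) = 0.268901.
Expected differing sites = pL ≈ 0.268901 × 1836 = 493.702236 ≈ 494.

494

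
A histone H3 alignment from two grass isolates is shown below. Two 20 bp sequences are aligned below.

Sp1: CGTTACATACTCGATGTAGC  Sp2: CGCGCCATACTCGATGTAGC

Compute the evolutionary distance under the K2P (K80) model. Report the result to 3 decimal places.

Of 20 sites, 1 differences are transitions and 2 are transversions, so P = 1/20 = 0.05 and Q = 2/20 = 0.1.
Under the Kimura two-parameter model, d = −½ ln(1 − 2P − Q) − ¼ ln(1 − 2Q).
1 − 2P − Q = 0.8, giving −½ ln(0.8) = 0.111572.
1 − 2Q = 0.8, giving −¼ ln(0.8) = 0.055786.
d = 0.111572 + 0.055786 = 0.167358.

0.167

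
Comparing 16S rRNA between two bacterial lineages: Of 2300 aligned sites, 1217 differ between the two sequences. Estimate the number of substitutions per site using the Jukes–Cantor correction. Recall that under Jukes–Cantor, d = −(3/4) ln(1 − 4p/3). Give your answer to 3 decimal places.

p = 1217/2300 ≈ 0.52913.
d = −(3/4) ln(1 − 4p/3) = −0.75 ln(1 − 0.705507) = −0.75 ln(0.294493)
  = −0.75 × (-1.222500) = 0.916875 substitutions/site.

0.917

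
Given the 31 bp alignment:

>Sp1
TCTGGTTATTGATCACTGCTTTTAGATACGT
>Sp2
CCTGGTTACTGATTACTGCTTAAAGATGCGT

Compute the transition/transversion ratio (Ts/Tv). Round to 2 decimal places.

2.00

Transitions are A↔G and C↔T; transversions are all other mismatches.
Transitions: 4. Transversions: 2.
R = 4/2 = 2.00.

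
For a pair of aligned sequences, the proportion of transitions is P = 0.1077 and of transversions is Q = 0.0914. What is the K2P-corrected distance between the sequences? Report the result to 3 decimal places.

0.234

Under the Kimura two-parameter model, d = −½ ln(1 − 2P − Q) − ¼ ln(1 − 2Q).
1 − 2P − Q = 0.6932, giving −½ ln(0.6932) = 0.183218.
1 − 2Q = 0.8172, giving −¼ ln(0.8172) = 0.050468.
d = 0.183218 + 0.050468 = 0.233686.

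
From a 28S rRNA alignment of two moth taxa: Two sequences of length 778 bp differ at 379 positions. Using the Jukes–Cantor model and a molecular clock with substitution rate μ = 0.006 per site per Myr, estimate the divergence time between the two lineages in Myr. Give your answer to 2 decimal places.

p = 379/778 ≈ 0.487147.
d = −(3/4) ln(1 − 4p/3) = −0.75 ln(1 − 0.649529) = −0.75 ln(0.350471)
  = −0.75 × (-1.048477) = 0.786358 substitutions/site.
Under a molecular clock d = 2μt, so t = d/(2μ) = 0.786358 / (2 × 0.006) = 65.53 Myr.

65.53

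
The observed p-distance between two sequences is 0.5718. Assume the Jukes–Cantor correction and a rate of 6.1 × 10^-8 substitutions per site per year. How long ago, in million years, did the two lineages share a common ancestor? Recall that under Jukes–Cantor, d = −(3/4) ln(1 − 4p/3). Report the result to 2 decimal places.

8.84

d = −(3/4) ln(1 − 4p/3) = −0.75 ln(1 − 0.7624) = −0.75 ln(0.2376)
  = −0.75 × (-1.437167) = 1.077875 substitutions/site.
Under a molecular clock d = 2μt, so t = d/(2μ) = 1.077875 / (2 × 6.1 × 10^-8) = 8.84 million years.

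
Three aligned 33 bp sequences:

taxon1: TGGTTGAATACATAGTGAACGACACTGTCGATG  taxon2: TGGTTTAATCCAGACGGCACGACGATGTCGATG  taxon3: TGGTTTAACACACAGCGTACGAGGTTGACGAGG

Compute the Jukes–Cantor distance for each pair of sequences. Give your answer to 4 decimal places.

taxon1–taxon2: 8/33 sites differ → p ≈ 0.242424, d = −0.75 ln(1 − 0.323232) = 0.292820 ≈ 0.2928.
taxon1–taxon3: 10/33 sites differ → p ≈ 0.30303, d = −0.75 ln(1 − 0.40404) = 0.388186 ≈ 0.3882.
taxon2–taxon3: 10/33 sites differ → p ≈ 0.30303, d = −0.75 ln(1 − 0.40404) = 0.388186 ≈ 0.3882.

d(taxon1,taxon2) = 0.2928, d(taxon1,taxon3) = 0.3882, d(taxon2,taxon3) = 0.3882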